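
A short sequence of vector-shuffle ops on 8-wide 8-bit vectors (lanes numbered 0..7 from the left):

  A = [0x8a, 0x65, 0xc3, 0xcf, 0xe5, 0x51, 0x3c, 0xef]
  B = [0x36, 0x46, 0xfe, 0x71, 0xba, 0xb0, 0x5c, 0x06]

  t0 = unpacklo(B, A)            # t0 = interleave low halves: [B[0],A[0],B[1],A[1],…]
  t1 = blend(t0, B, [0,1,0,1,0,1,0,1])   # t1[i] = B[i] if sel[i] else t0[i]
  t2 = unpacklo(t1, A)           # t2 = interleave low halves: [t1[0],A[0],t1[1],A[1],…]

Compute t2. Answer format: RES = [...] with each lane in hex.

→ t0 |36|8a|46|65|fe|c3|71|cf|
→ t1 |36|46|46|71|fe|b0|71|06|
→ t2 |36|8a|46|65|46|c3|71|cf|

RES = [0x36, 0x8a, 0x46, 0x65, 0x46, 0xc3, 0x71, 0xcf]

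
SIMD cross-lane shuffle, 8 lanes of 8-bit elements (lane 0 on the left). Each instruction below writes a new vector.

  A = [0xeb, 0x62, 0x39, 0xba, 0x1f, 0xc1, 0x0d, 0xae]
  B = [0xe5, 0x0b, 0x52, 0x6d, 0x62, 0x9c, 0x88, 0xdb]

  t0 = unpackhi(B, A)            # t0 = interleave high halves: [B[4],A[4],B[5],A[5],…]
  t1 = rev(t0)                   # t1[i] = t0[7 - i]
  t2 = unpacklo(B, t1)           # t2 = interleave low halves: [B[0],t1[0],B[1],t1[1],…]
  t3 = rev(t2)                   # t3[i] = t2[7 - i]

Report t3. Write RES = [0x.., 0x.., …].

→ t0 |62|1f|9c|c1|88|0d|db|ae|
→ t1 |ae|db|0d|88|c1|9c|1f|62|
→ t2 |e5|ae|0b|db|52|0d|6d|88|
→ t3 |88|6d|0d|52|db|0b|ae|e5|

RES = [ 0x88  0x6d  0x0d  0x52  0xdb  0x0b  0xae  0xe5 ]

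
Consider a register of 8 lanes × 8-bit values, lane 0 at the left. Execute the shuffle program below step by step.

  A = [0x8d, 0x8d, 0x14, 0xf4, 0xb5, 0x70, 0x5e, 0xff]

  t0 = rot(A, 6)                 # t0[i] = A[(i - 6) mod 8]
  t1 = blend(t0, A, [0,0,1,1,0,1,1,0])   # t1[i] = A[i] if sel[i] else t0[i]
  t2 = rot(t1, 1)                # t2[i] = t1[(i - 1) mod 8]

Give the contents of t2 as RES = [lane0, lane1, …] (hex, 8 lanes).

→ t0 |14|f4|b5|70|5e|ff|8d|8d|
→ t1 |14|f4|14|f4|5e|70|5e|8d|
→ t2 |8d|14|f4|14|f4|5e|70|5e|

RES = [0x8d, 0x14, 0xf4, 0x14, 0xf4, 0x5e, 0x70, 0x5e]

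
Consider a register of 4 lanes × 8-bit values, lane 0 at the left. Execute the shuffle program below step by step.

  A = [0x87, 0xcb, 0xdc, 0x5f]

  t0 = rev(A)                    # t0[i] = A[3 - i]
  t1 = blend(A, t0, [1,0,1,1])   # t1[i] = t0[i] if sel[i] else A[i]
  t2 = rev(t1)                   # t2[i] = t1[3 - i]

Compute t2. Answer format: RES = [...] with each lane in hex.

→ t0 |5f|dc|cb|87|
→ t1 |5f|cb|cb|87|
→ t2 |87|cb|cb|5f|

RES = [ 0x87  0xcb  0xcb  0x5f ]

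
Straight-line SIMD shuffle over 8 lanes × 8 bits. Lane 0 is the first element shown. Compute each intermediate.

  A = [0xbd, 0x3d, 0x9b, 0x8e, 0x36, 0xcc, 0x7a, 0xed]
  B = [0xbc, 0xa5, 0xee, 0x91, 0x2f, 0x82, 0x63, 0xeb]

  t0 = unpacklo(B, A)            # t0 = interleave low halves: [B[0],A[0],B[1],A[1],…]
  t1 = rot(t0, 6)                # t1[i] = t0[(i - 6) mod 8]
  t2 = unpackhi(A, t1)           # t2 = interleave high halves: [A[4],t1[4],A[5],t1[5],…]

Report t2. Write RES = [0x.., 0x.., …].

  t0: bc bd a5 3d ee 9b 91 8e
  t1: a5 3d ee 9b 91 8e bc bd
  t2: 36 91 cc 8e 7a bc ed bd

RES = [ 0x36  0x91  0xcc  0x8e  0x7a  0xbc  0xed  0xbd ]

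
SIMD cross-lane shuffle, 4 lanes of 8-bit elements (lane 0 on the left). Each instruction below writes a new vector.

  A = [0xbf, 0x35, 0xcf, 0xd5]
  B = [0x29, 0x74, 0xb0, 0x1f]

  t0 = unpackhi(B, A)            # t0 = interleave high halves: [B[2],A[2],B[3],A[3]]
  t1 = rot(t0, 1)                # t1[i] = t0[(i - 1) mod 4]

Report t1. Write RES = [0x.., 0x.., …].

RES = [0xd5, 0xb0, 0xcf, 0x1f]

→ t0 |b0|cf|1f|d5|
→ t1 |d5|b0|cf|1f|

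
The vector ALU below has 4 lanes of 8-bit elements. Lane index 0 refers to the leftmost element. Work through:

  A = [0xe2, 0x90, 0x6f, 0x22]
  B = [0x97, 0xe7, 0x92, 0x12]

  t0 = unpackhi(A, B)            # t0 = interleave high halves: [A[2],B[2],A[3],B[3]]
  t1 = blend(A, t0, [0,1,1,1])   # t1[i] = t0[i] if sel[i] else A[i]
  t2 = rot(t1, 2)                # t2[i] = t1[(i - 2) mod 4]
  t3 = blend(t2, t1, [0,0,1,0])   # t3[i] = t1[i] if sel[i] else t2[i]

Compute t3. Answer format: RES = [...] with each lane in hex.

RES = [ 0x22  0x12  0x22  0x92 ]

t0 = [0x6f, 0x92, 0x22, 0x12]
t1 = [0xe2, 0x92, 0x22, 0x12]
t2 = [0x22, 0x12, 0xe2, 0x92]
t3 = [0x22, 0x12, 0x22, 0x92]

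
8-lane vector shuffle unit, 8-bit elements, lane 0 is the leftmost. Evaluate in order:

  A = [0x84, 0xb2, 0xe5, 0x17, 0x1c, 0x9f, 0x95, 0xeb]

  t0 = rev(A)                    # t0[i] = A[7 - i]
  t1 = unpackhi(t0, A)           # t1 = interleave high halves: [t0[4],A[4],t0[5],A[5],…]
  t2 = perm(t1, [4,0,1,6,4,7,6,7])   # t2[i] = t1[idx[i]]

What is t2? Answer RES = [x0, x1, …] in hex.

t0 = [0xeb, 0x95, 0x9f, 0x1c, 0x17, 0xe5, 0xb2, 0x84]
t1 = [0x17, 0x1c, 0xe5, 0x9f, 0xb2, 0x95, 0x84, 0xeb]
t2 = [0xb2, 0x17, 0x1c, 0x84, 0xb2, 0xeb, 0x84, 0xeb]

RES = [ 0xb2  0x17  0x1c  0x84  0xb2  0xeb  0x84  0xeb ]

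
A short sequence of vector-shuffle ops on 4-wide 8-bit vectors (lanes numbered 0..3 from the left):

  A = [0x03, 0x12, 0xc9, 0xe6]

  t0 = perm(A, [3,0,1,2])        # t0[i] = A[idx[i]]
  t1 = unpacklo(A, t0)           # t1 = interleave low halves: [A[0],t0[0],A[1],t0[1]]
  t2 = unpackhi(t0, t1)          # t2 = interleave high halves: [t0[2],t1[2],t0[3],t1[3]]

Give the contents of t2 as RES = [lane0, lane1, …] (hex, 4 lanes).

→ t0 |e6|03|12|c9|
→ t1 |03|e6|12|03|
→ t2 |12|12|c9|03|

RES = [0x12, 0x12, 0xc9, 0x03]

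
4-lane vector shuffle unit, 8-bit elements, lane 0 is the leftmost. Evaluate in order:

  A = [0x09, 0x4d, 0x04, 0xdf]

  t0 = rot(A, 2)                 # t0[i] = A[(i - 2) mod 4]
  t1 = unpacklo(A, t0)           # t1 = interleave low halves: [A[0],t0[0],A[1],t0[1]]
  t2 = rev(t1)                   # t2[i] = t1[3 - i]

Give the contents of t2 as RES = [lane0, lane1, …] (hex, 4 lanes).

t0 = [0x04, 0xdf, 0x09, 0x4d]
t1 = [0x09, 0x04, 0x4d, 0xdf]
t2 = [0xdf, 0x4d, 0x04, 0x09]

RES = [ 0xdf  0x4d  0x04  0x09 ]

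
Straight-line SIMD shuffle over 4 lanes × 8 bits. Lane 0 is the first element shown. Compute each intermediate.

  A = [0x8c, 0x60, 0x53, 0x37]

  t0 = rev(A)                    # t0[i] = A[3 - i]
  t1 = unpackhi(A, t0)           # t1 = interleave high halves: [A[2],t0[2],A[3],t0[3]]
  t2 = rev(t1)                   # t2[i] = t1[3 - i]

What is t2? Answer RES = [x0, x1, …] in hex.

RES = [ 0x8c  0x37  0x60  0x53 ]

t0 = [0x37, 0x53, 0x60, 0x8c]
t1 = [0x53, 0x60, 0x37, 0x8c]
t2 = [0x8c, 0x37, 0x60, 0x53]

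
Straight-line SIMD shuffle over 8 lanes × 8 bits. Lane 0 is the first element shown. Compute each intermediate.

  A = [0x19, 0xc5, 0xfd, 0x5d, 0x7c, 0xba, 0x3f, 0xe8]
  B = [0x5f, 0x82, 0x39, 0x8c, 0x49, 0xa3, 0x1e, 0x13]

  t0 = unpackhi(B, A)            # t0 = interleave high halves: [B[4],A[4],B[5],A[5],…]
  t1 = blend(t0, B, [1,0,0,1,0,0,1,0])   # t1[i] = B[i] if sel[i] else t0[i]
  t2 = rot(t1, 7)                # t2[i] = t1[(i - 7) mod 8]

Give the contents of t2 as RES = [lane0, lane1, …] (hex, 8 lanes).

RES = [0x7c, 0xa3, 0x8c, 0x1e, 0x3f, 0x1e, 0xe8, 0x5f]

  t0: 49 7c a3 ba 1e 3f 13 e8
  t1: 5f 7c a3 8c 1e 3f 1e e8
  t2: 7c a3 8c 1e 3f 1e e8 5f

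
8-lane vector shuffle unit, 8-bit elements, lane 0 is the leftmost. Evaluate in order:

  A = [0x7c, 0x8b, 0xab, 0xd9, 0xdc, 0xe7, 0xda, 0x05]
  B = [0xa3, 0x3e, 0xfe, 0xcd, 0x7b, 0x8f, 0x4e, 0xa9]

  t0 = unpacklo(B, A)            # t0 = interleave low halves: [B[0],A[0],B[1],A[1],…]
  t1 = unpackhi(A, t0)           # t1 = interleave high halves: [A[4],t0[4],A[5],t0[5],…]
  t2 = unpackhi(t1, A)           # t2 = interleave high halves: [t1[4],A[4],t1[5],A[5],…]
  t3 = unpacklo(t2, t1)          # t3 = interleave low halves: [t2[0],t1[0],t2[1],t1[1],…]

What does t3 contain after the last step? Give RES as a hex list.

  t0: a3 7c 3e 8b fe ab cd d9
  t1: dc fe e7 ab da cd 05 d9
  t2: da dc cd e7 05 da d9 05
  t3: da dc dc fe cd e7 e7 ab

RES = [0xda, 0xdc, 0xdc, 0xfe, 0xcd, 0xe7, 0xe7, 0xab]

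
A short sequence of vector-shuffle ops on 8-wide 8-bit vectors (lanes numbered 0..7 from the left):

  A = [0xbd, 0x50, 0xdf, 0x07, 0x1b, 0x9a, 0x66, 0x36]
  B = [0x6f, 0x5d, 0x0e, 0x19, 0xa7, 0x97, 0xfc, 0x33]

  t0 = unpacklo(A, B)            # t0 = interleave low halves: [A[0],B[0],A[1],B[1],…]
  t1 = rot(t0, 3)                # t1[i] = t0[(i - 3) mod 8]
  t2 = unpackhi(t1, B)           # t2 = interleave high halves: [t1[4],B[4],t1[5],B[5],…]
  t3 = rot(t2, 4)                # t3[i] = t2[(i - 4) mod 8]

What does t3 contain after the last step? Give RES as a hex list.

t0 = [0xbd, 0x6f, 0x50, 0x5d, 0xdf, 0x0e, 0x07, 0x19]
t1 = [0x0e, 0x07, 0x19, 0xbd, 0x6f, 0x50, 0x5d, 0xdf]
t2 = [0x6f, 0xa7, 0x50, 0x97, 0x5d, 0xfc, 0xdf, 0x33]
t3 = [0x5d, 0xfc, 0xdf, 0x33, 0x6f, 0xa7, 0x50, 0x97]

RES = [ 0x5d  0xfc  0xdf  0x33  0x6f  0xa7  0x50  0x97 ]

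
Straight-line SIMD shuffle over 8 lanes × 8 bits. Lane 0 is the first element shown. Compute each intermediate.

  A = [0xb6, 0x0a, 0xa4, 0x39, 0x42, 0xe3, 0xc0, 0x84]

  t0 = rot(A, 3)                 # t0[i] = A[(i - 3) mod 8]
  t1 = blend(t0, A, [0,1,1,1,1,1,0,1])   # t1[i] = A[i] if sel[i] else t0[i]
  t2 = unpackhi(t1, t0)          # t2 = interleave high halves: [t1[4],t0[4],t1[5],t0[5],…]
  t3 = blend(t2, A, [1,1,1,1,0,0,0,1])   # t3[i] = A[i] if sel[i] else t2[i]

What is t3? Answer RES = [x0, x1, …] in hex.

t0 = [0xe3, 0xc0, 0x84, 0xb6, 0x0a, 0xa4, 0x39, 0x42]
t1 = [0xe3, 0x0a, 0xa4, 0x39, 0x42, 0xe3, 0x39, 0x84]
t2 = [0x42, 0x0a, 0xe3, 0xa4, 0x39, 0x39, 0x84, 0x42]
t3 = [0xb6, 0x0a, 0xa4, 0x39, 0x39, 0x39, 0x84, 0x84]

RES = [0xb6, 0x0a, 0xa4, 0x39, 0x39, 0x39, 0x84, 0x84]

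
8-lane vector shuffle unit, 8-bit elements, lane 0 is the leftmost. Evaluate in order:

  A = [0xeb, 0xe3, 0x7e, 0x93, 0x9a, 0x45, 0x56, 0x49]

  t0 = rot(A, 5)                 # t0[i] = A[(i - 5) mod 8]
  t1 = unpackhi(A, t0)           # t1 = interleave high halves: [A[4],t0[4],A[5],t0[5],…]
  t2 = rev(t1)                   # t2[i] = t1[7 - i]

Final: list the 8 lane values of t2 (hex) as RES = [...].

t0 = [0x93, 0x9a, 0x45, 0x56, 0x49, 0xeb, 0xe3, 0x7e]
t1 = [0x9a, 0x49, 0x45, 0xeb, 0x56, 0xe3, 0x49, 0x7e]
t2 = [0x7e, 0x49, 0xe3, 0x56, 0xeb, 0x45, 0x49, 0x9a]

RES = [0x7e, 0x49, 0xe3, 0x56, 0xeb, 0x45, 0x49, 0x9a]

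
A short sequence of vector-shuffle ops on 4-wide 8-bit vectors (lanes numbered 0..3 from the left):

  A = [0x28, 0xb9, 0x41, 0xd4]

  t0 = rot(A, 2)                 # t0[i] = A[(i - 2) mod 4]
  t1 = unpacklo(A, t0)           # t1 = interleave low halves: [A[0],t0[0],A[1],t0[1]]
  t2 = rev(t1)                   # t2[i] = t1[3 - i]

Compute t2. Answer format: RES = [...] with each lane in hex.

RES = [ 0xd4  0xb9  0x41  0x28 ]

t0 = [0x41, 0xd4, 0x28, 0xb9]
t1 = [0x28, 0x41, 0xb9, 0xd4]
t2 = [0xd4, 0xb9, 0x41, 0x28]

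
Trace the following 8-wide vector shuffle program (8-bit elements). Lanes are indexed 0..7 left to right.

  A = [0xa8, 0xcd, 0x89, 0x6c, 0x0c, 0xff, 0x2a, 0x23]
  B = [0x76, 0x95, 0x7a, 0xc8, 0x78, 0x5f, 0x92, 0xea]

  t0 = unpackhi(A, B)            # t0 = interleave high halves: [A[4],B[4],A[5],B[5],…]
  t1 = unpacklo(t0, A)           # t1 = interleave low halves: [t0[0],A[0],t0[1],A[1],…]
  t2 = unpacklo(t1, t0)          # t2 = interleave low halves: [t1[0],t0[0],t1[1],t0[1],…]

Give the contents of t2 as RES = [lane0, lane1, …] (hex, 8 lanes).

→ t0 |0c|78|ff|5f|2a|92|23|ea|
→ t1 |0c|a8|78|cd|ff|89|5f|6c|
→ t2 |0c|0c|a8|78|78|ff|cd|5f|

RES = [ 0x0c  0x0c  0xa8  0x78  0x78  0xff  0xcd  0x5f ]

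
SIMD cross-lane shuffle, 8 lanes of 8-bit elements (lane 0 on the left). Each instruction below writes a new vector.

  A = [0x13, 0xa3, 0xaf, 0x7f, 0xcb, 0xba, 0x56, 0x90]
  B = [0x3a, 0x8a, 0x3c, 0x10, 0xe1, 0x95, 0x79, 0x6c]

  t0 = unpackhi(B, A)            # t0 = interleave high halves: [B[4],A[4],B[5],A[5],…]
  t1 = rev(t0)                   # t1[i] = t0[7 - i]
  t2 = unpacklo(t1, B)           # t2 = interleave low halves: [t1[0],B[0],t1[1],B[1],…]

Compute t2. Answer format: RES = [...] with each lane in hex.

RES = [ 0x90  0x3a  0x6c  0x8a  0x56  0x3c  0x79  0x10 ]

t0 = [0xe1, 0xcb, 0x95, 0xba, 0x79, 0x56, 0x6c, 0x90]
t1 = [0x90, 0x6c, 0x56, 0x79, 0xba, 0x95, 0xcb, 0xe1]
t2 = [0x90, 0x3a, 0x6c, 0x8a, 0x56, 0x3c, 0x79, 0x10]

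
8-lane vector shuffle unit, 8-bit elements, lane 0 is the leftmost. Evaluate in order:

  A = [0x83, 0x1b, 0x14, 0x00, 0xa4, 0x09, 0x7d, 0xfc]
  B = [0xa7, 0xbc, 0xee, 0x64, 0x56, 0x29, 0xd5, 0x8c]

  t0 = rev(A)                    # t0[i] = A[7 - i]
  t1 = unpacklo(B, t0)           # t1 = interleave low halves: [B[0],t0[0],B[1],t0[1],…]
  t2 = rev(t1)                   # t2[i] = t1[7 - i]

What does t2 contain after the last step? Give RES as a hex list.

RES = [ 0xa4  0x64  0x09  0xee  0x7d  0xbc  0xfc  0xa7 ]

  t0: fc 7d 09 a4 00 14 1b 83
  t1: a7 fc bc 7d ee 09 64 a4
  t2: a4 64 09 ee 7d bc fc a7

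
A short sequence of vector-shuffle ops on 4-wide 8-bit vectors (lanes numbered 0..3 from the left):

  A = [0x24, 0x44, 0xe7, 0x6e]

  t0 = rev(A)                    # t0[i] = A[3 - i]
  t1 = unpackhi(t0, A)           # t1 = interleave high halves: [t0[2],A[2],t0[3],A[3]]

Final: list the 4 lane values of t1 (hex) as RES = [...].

t0 = [0x6e, 0xe7, 0x44, 0x24]
t1 = [0x44, 0xe7, 0x24, 0x6e]

RES = [ 0x44  0xe7  0x24  0x6e ]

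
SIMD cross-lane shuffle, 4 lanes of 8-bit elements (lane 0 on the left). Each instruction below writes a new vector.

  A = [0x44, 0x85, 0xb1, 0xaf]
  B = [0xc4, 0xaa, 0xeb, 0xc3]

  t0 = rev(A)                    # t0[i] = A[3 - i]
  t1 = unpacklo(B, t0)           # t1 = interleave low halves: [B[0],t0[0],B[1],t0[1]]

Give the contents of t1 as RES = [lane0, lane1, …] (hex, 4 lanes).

  t0: af b1 85 44
  t1: c4 af aa b1

RES = [0xc4, 0xaf, 0xaa, 0xb1]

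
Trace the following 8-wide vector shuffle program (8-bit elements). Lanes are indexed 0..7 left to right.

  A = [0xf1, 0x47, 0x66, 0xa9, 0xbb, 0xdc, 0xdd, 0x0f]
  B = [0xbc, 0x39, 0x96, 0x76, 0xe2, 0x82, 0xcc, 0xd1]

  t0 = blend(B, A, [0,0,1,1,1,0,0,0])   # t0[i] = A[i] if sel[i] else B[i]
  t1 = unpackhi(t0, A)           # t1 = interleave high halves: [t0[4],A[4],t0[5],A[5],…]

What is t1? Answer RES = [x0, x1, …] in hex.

RES = [ 0xbb  0xbb  0x82  0xdc  0xcc  0xdd  0xd1  0x0f ]

t0 = [0xbc, 0x39, 0x66, 0xa9, 0xbb, 0x82, 0xcc, 0xd1]
t1 = [0xbb, 0xbb, 0x82, 0xdc, 0xcc, 0xdd, 0xd1, 0x0f]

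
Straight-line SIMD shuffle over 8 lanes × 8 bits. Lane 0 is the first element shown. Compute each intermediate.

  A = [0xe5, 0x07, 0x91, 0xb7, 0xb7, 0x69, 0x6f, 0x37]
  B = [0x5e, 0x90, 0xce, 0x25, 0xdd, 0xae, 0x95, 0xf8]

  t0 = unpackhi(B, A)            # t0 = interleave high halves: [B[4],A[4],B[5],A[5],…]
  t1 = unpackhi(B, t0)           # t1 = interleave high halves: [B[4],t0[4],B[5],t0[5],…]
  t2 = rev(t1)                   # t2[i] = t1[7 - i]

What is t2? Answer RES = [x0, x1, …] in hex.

RES = [0x37, 0xf8, 0xf8, 0x95, 0x6f, 0xae, 0x95, 0xdd]

  t0: dd b7 ae 69 95 6f f8 37
  t1: dd 95 ae 6f 95 f8 f8 37
  t2: 37 f8 f8 95 6f ae 95 dd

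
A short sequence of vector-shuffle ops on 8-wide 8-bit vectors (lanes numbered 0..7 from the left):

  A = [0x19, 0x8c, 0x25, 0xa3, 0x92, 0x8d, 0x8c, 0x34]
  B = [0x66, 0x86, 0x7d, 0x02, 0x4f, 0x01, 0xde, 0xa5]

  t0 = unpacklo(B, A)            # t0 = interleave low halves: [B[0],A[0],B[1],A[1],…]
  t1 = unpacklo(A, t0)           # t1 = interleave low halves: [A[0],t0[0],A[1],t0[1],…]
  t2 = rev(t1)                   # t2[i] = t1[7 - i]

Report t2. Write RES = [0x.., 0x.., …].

  t0: 66 19 86 8c 7d 25 02 a3
  t1: 19 66 8c 19 25 86 a3 8c
  t2: 8c a3 86 25 19 8c 66 19

RES = [0x8c, 0xa3, 0x86, 0x25, 0x19, 0x8c, 0x66, 0x19]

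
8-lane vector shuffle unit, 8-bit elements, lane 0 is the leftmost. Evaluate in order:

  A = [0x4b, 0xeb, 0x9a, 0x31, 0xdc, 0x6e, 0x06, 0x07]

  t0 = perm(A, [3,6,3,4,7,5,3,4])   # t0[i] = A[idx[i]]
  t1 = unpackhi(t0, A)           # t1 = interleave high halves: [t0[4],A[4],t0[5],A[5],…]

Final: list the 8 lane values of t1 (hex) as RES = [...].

  t0: 31 06 31 dc 07 6e 31 dc
  t1: 07 dc 6e 6e 31 06 dc 07

RES = [0x07, 0xdc, 0x6e, 0x6e, 0x31, 0x06, 0xdc, 0x07]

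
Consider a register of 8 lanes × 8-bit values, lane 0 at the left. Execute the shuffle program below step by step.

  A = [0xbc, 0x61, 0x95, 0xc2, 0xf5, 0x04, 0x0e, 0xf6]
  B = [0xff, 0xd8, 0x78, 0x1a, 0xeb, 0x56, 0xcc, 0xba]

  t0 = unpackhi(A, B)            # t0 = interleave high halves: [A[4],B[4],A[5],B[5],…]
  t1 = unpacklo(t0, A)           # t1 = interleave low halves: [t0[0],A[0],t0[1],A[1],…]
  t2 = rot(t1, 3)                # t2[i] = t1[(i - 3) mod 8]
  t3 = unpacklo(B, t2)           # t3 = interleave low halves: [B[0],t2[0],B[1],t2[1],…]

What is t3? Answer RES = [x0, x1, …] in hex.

RES = [0xff, 0x95, 0xd8, 0x56, 0x78, 0xc2, 0x1a, 0xf5]

  t0: f5 eb 04 56 0e cc f6 ba
  t1: f5 bc eb 61 04 95 56 c2
  t2: 95 56 c2 f5 bc eb 61 04
  t3: ff 95 d8 56 78 c2 1a f5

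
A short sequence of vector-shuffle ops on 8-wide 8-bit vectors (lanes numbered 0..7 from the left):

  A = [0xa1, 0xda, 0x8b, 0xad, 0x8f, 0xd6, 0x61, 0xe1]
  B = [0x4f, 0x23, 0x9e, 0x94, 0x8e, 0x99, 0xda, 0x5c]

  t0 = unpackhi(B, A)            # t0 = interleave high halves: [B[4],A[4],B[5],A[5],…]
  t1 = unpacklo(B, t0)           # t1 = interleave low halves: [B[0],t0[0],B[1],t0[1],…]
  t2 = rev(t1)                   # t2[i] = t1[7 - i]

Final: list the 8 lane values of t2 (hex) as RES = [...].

→ t0 |8e|8f|99|d6|da|61|5c|e1|
→ t1 |4f|8e|23|8f|9e|99|94|d6|
→ t2 |d6|94|99|9e|8f|23|8e|4f|

RES = [ 0xd6  0x94  0x99  0x9e  0x8f  0x23  0x8e  0x4f ]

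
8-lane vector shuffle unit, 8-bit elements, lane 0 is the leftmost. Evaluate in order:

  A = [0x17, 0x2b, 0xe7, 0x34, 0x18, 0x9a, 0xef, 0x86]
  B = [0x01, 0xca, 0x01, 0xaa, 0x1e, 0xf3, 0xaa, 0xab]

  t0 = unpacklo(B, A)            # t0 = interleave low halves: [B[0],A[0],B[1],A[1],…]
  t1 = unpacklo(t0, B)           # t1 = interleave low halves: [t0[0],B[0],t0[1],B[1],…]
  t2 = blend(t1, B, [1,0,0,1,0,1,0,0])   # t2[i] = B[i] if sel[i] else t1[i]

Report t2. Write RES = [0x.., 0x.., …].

  t0: 01 17 ca 2b 01 e7 aa 34
  t1: 01 01 17 ca ca 01 2b aa
  t2: 01 01 17 aa ca f3 2b aa

RES = [ 0x01  0x01  0x17  0xaa  0xca  0xf3  0x2b  0xaa ]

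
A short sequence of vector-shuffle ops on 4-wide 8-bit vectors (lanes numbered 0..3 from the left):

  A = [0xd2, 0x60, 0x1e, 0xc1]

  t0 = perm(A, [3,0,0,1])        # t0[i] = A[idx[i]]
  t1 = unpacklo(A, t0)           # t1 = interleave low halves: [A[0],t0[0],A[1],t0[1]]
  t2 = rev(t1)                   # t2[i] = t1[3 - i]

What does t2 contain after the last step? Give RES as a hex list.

  t0: c1 d2 d2 60
  t1: d2 c1 60 d2
  t2: d2 60 c1 d2

RES = [ 0xd2  0x60  0xc1  0xd2 ]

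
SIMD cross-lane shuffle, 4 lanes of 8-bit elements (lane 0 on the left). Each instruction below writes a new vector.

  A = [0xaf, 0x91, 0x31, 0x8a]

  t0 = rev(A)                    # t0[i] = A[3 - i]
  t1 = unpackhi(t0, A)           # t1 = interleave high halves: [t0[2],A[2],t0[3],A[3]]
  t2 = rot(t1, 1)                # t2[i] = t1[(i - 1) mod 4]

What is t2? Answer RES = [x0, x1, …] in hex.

RES = [0x8a, 0x91, 0x31, 0xaf]

  t0: 8a 31 91 af
  t1: 91 31 af 8a
  t2: 8a 91 31 af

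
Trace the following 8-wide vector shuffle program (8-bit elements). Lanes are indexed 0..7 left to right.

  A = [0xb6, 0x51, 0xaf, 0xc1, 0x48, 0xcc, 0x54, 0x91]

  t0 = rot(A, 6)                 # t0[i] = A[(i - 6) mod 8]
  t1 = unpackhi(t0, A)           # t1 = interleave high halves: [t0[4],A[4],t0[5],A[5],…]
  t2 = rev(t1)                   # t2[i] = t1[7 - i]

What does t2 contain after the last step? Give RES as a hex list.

→ t0 |af|c1|48|cc|54|91|b6|51|
→ t1 |54|48|91|cc|b6|54|51|91|
→ t2 |91|51|54|b6|cc|91|48|54|

RES = [0x91, 0x51, 0x54, 0xb6, 0xcc, 0x91, 0x48, 0x54]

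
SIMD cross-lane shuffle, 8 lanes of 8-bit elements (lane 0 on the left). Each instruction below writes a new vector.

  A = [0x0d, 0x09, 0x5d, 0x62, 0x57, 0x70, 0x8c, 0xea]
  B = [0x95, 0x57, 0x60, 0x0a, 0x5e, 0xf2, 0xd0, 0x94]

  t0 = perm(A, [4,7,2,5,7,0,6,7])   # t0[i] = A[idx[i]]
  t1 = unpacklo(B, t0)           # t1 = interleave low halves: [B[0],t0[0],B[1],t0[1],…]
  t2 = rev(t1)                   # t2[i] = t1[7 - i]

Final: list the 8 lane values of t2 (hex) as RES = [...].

  t0: 57 ea 5d 70 ea 0d 8c ea
  t1: 95 57 57 ea 60 5d 0a 70
  t2: 70 0a 5d 60 ea 57 57 95

RES = [ 0x70  0x0a  0x5d  0x60  0xea  0x57  0x57  0x95 ]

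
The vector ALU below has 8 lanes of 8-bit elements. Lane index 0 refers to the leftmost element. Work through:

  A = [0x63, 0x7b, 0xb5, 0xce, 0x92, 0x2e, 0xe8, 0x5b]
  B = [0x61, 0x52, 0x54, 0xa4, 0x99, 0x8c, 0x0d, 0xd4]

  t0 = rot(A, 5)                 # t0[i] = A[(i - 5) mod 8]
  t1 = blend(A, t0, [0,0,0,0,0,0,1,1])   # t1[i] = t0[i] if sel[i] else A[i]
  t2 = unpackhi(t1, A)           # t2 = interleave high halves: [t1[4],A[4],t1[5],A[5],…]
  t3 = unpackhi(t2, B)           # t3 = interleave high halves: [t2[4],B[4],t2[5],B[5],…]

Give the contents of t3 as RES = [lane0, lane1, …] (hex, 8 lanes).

→ t0 |ce|92|2e|e8|5b|63|7b|b5|
→ t1 |63|7b|b5|ce|92|2e|7b|b5|
→ t2 |92|92|2e|2e|7b|e8|b5|5b|
→ t3 |7b|99|e8|8c|b5|0d|5b|d4|

RES = [0x7b, 0x99, 0xe8, 0x8c, 0xb5, 0x0d, 0x5b, 0xd4]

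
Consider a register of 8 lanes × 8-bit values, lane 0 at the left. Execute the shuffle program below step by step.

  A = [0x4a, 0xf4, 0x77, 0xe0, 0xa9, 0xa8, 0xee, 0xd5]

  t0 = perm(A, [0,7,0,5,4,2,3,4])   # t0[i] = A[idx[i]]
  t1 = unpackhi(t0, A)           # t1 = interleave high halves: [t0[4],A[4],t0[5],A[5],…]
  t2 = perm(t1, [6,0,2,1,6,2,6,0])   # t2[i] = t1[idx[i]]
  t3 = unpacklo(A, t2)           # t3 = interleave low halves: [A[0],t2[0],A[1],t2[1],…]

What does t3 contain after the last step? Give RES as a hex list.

→ t0 |4a|d5|4a|a8|a9|77|e0|a9|
→ t1 |a9|a9|77|a8|e0|ee|a9|d5|
→ t2 |a9|a9|77|a9|a9|77|a9|a9|
→ t3 |4a|a9|f4|a9|77|77|e0|a9|

RES = [ 0x4a  0xa9  0xf4  0xa9  0x77  0x77  0xe0  0xa9 ]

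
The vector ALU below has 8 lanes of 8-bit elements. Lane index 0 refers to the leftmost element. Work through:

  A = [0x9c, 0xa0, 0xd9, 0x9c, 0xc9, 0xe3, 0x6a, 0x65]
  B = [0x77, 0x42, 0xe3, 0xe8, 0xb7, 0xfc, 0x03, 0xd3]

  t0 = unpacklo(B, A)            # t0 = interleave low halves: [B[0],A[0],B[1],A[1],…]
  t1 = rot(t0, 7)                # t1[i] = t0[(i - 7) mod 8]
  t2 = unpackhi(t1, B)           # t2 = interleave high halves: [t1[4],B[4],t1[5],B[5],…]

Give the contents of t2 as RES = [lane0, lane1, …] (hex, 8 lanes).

RES = [ 0xd9  0xb7  0xe8  0xfc  0x9c  0x03  0x77  0xd3 ]

→ t0 |77|9c|42|a0|e3|d9|e8|9c|
→ t1 |9c|42|a0|e3|d9|e8|9c|77|
→ t2 |d9|b7|e8|fc|9c|03|77|d3|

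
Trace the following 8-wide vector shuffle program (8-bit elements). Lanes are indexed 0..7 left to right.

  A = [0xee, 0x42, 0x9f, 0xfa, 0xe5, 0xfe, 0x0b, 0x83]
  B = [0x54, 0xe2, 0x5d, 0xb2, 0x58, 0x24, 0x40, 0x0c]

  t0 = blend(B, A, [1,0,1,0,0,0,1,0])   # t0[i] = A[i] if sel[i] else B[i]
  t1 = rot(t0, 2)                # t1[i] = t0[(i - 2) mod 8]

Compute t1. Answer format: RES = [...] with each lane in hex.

  t0: ee e2 9f b2 58 24 0b 0c
  t1: 0b 0c ee e2 9f b2 58 24

RES = [0x0b, 0x0c, 0xee, 0xe2, 0x9f, 0xb2, 0x58, 0x24]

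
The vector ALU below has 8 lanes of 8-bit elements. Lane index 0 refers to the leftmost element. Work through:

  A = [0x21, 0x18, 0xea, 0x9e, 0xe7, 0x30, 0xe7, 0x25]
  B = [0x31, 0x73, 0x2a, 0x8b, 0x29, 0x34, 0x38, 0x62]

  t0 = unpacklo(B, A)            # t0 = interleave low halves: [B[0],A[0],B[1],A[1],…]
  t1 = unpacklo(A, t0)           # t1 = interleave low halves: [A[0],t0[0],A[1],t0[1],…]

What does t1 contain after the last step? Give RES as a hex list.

t0 = [0x31, 0x21, 0x73, 0x18, 0x2a, 0xea, 0x8b, 0x9e]
t1 = [0x21, 0x31, 0x18, 0x21, 0xea, 0x73, 0x9e, 0x18]

RES = [ 0x21  0x31  0x18  0x21  0xea  0x73  0x9e  0x18 ]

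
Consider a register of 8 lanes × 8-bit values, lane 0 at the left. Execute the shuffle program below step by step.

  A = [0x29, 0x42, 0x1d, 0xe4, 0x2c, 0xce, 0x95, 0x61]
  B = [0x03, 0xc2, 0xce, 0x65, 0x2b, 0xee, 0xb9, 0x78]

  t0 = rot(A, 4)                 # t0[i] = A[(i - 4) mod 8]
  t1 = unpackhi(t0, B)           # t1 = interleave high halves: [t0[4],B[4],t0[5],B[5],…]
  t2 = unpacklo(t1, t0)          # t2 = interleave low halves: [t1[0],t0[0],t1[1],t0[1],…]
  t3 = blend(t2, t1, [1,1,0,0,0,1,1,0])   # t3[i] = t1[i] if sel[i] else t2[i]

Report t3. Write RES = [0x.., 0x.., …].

RES = [ 0x29  0x2b  0x2b  0xce  0x42  0xb9  0xe4  0x61 ]

t0 = [0x2c, 0xce, 0x95, 0x61, 0x29, 0x42, 0x1d, 0xe4]
t1 = [0x29, 0x2b, 0x42, 0xee, 0x1d, 0xb9, 0xe4, 0x78]
t2 = [0x29, 0x2c, 0x2b, 0xce, 0x42, 0x95, 0xee, 0x61]
t3 = [0x29, 0x2b, 0x2b, 0xce, 0x42, 0xb9, 0xe4, 0x61]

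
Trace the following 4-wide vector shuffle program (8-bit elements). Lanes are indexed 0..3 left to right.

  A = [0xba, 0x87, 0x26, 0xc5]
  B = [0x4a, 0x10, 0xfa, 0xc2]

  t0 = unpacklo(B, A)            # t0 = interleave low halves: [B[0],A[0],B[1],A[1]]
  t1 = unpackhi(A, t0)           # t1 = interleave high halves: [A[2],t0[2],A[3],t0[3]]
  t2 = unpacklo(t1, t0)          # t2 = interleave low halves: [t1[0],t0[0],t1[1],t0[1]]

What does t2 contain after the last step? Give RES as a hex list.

→ t0 |4a|ba|10|87|
→ t1 |26|10|c5|87|
→ t2 |26|4a|10|ba|

RES = [ 0x26  0x4a  0x10  0xba ]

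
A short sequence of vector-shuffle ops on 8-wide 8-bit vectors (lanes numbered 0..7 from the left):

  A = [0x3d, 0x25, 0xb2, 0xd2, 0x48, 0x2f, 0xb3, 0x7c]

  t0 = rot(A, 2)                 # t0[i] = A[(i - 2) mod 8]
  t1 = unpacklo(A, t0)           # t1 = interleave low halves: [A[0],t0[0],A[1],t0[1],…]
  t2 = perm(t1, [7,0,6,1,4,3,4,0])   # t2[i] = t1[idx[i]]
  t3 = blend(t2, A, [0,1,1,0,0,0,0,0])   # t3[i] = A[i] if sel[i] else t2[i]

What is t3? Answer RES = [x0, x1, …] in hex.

RES = [ 0x25  0x25  0xb2  0xb3  0xb2  0x7c  0xb2  0x3d ]

t0 = [0xb3, 0x7c, 0x3d, 0x25, 0xb2, 0xd2, 0x48, 0x2f]
t1 = [0x3d, 0xb3, 0x25, 0x7c, 0xb2, 0x3d, 0xd2, 0x25]
t2 = [0x25, 0x3d, 0xd2, 0xb3, 0xb2, 0x7c, 0xb2, 0x3d]
t3 = [0x25, 0x25, 0xb2, 0xb3, 0xb2, 0x7c, 0xb2, 0x3d]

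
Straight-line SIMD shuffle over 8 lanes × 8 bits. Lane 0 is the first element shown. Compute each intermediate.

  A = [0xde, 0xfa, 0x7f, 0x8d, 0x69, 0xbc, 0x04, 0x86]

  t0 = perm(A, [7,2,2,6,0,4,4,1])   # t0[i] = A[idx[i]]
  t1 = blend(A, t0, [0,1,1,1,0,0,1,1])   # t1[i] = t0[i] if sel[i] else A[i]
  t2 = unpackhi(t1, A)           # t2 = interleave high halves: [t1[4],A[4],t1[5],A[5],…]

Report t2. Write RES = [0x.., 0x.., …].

RES = [0x69, 0x69, 0xbc, 0xbc, 0x69, 0x04, 0xfa, 0x86]

t0 = [0x86, 0x7f, 0x7f, 0x04, 0xde, 0x69, 0x69, 0xfa]
t1 = [0xde, 0x7f, 0x7f, 0x04, 0x69, 0xbc, 0x69, 0xfa]
t2 = [0x69, 0x69, 0xbc, 0xbc, 0x69, 0x04, 0xfa, 0x86]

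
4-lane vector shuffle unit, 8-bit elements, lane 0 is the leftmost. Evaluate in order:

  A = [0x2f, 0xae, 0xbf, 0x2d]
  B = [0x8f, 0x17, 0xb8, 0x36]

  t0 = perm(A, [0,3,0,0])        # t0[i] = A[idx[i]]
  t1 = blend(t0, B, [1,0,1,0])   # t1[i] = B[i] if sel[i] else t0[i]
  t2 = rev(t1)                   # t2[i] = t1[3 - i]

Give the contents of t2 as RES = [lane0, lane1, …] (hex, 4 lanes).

RES = [ 0x2f  0xb8  0x2d  0x8f ]

t0 = [0x2f, 0x2d, 0x2f, 0x2f]
t1 = [0x8f, 0x2d, 0xb8, 0x2f]
t2 = [0x2f, 0xb8, 0x2d, 0x8f]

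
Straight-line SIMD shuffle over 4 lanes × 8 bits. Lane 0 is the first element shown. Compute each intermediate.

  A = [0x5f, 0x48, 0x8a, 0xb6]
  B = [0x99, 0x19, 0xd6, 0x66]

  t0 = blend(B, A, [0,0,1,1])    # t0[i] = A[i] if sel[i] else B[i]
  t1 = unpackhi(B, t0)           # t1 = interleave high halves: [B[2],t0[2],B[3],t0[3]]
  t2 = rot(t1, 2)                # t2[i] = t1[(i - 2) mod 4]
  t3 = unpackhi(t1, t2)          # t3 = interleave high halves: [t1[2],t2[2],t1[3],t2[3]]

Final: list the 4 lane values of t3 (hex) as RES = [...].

→ t0 |99|19|8a|b6|
→ t1 |d6|8a|66|b6|
→ t2 |66|b6|d6|8a|
→ t3 |66|d6|b6|8a|

RES = [ 0x66  0xd6  0xb6  0x8a ]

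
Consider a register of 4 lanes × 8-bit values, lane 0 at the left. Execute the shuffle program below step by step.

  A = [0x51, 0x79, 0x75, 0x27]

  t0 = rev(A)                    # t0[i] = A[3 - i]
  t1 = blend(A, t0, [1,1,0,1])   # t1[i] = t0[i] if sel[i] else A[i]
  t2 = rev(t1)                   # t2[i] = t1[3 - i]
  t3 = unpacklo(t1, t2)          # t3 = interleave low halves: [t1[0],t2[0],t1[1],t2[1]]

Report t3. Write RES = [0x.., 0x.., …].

RES = [ 0x27  0x51  0x75  0x75 ]

  t0: 27 75 79 51
  t1: 27 75 75 51
  t2: 51 75 75 27
  t3: 27 51 75 75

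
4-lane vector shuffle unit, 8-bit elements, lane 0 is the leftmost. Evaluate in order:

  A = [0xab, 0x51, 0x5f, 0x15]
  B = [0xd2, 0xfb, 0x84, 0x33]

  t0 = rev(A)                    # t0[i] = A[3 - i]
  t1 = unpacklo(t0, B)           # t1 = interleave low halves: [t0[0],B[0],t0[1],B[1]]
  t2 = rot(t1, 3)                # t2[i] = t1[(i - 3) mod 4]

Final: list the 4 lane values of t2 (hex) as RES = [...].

t0 = [0x15, 0x5f, 0x51, 0xab]
t1 = [0x15, 0xd2, 0x5f, 0xfb]
t2 = [0xd2, 0x5f, 0xfb, 0x15]

RES = [0xd2, 0x5f, 0xfb, 0x15]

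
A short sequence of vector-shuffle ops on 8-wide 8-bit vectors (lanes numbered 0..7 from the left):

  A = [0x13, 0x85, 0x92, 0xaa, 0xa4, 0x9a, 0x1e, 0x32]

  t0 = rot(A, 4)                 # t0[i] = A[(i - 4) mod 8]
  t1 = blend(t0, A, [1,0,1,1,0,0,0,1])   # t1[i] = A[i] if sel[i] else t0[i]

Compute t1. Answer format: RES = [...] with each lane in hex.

  t0: a4 9a 1e 32 13 85 92 aa
  t1: 13 9a 92 aa 13 85 92 32

RES = [ 0x13  0x9a  0x92  0xaa  0x13  0x85  0x92  0x32 ]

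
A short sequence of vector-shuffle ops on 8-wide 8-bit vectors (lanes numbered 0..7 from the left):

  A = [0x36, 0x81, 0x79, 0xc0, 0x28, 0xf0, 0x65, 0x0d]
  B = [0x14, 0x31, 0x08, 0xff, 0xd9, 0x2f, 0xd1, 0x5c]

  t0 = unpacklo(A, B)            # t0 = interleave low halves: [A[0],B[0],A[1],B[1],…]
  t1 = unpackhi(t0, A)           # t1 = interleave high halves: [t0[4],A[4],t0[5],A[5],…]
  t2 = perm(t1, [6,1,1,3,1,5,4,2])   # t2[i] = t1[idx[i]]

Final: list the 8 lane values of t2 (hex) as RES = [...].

RES = [ 0xff  0x28  0x28  0xf0  0x28  0x65  0xc0  0x08 ]

t0 = [0x36, 0x14, 0x81, 0x31, 0x79, 0x08, 0xc0, 0xff]
t1 = [0x79, 0x28, 0x08, 0xf0, 0xc0, 0x65, 0xff, 0x0d]
t2 = [0xff, 0x28, 0x28, 0xf0, 0x28, 0x65, 0xc0, 0x08]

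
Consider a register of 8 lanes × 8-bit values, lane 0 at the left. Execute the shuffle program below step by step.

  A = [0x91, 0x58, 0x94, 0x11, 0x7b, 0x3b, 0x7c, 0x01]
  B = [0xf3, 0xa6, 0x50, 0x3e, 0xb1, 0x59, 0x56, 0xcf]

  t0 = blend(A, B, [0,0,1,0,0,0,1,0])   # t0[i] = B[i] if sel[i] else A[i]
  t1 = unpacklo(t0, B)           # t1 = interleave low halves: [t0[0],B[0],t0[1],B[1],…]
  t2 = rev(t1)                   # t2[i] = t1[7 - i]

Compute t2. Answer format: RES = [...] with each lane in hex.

RES = [ 0x3e  0x11  0x50  0x50  0xa6  0x58  0xf3  0x91 ]

t0 = [0x91, 0x58, 0x50, 0x11, 0x7b, 0x3b, 0x56, 0x01]
t1 = [0x91, 0xf3, 0x58, 0xa6, 0x50, 0x50, 0x11, 0x3e]
t2 = [0x3e, 0x11, 0x50, 0x50, 0xa6, 0x58, 0xf3, 0x91]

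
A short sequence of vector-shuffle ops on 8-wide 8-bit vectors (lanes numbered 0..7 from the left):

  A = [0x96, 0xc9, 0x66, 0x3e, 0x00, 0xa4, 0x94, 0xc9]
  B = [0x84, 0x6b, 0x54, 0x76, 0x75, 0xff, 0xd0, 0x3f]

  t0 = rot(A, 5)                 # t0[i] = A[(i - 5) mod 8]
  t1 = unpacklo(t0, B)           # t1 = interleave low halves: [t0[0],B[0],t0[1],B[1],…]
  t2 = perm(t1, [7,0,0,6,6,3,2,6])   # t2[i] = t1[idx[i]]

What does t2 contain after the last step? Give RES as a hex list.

  t0: 3e 00 a4 94 c9 96 c9 66
  t1: 3e 84 00 6b a4 54 94 76
  t2: 76 3e 3e 94 94 6b 00 94

RES = [ 0x76  0x3e  0x3e  0x94  0x94  0x6b  0x00  0x94 ]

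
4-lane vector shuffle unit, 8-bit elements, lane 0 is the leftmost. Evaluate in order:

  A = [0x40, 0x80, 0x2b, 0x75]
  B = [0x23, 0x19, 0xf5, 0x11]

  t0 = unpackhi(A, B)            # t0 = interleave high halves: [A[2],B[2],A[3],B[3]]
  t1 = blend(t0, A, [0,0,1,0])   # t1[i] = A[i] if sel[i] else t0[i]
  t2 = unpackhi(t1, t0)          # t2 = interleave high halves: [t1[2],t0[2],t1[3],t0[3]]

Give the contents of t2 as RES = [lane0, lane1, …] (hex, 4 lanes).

RES = [0x2b, 0x75, 0x11, 0x11]

→ t0 |2b|f5|75|11|
→ t1 |2b|f5|2b|11|
→ t2 |2b|75|11|11|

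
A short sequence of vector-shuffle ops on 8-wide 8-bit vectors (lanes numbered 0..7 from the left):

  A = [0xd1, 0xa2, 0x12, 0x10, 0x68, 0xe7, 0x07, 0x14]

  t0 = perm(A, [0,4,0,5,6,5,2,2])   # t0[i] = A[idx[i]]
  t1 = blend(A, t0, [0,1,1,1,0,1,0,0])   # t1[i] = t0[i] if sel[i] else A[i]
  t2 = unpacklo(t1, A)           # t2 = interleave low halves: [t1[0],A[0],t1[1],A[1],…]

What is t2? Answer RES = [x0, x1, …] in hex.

RES = [ 0xd1  0xd1  0x68  0xa2  0xd1  0x12  0xe7  0x10 ]

t0 = [0xd1, 0x68, 0xd1, 0xe7, 0x07, 0xe7, 0x12, 0x12]
t1 = [0xd1, 0x68, 0xd1, 0xe7, 0x68, 0xe7, 0x07, 0x14]
t2 = [0xd1, 0xd1, 0x68, 0xa2, 0xd1, 0x12, 0xe7, 0x10]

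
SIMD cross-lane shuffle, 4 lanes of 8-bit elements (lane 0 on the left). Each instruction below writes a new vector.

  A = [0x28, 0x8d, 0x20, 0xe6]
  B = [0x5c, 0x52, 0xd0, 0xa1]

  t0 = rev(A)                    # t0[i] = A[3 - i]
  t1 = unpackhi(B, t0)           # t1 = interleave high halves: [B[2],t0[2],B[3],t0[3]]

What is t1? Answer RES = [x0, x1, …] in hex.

→ t0 |e6|20|8d|28|
→ t1 |d0|8d|a1|28|

RES = [ 0xd0  0x8d  0xa1  0x28 ]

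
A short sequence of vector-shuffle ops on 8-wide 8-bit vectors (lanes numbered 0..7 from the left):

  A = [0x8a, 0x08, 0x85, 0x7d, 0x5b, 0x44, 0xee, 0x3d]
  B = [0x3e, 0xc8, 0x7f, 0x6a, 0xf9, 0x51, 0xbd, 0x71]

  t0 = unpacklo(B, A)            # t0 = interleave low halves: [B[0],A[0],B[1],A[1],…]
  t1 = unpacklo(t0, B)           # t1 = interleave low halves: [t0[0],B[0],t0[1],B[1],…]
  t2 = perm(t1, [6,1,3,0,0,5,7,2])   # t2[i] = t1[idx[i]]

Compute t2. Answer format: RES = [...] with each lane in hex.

→ t0 |3e|8a|c8|08|7f|85|6a|7d|
→ t1 |3e|3e|8a|c8|c8|7f|08|6a|
→ t2 |08|3e|c8|3e|3e|7f|6a|8a|

RES = [0x08, 0x3e, 0xc8, 0x3e, 0x3e, 0x7f, 0x6a, 0x8a]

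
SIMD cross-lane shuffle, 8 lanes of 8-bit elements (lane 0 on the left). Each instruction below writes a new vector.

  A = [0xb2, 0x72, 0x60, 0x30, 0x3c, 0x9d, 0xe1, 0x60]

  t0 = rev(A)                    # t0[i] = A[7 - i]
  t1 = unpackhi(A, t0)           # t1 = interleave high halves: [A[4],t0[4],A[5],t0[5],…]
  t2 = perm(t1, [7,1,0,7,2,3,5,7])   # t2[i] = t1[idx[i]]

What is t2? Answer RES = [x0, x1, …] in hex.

RES = [ 0xb2  0x30  0x3c  0xb2  0x9d  0x60  0x72  0xb2 ]

t0 = [0x60, 0xe1, 0x9d, 0x3c, 0x30, 0x60, 0x72, 0xb2]
t1 = [0x3c, 0x30, 0x9d, 0x60, 0xe1, 0x72, 0x60, 0xb2]
t2 = [0xb2, 0x30, 0x3c, 0xb2, 0x9d, 0x60, 0x72, 0xb2]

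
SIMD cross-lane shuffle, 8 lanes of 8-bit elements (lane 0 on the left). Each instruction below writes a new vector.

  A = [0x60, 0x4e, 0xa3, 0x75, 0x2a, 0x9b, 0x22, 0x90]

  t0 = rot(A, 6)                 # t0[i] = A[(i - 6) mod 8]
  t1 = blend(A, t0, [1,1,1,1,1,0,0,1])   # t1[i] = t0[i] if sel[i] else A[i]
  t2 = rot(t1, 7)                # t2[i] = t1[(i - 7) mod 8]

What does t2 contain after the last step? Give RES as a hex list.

RES = [0x75, 0x2a, 0x9b, 0x22, 0x9b, 0x22, 0x4e, 0xa3]

→ t0 |a3|75|2a|9b|22|90|60|4e|
→ t1 |a3|75|2a|9b|22|9b|22|4e|
→ t2 |75|2a|9b|22|9b|22|4e|a3|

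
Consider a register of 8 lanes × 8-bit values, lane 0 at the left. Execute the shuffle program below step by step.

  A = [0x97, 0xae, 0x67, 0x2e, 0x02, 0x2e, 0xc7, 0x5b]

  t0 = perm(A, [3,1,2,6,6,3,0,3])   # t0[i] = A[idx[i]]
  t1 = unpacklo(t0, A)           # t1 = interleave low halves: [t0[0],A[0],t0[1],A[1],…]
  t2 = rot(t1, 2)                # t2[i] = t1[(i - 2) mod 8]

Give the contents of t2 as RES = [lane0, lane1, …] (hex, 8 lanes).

  t0: 2e ae 67 c7 c7 2e 97 2e
  t1: 2e 97 ae ae 67 67 c7 2e
  t2: c7 2e 2e 97 ae ae 67 67

RES = [0xc7, 0x2e, 0x2e, 0x97, 0xae, 0xae, 0x67, 0x67]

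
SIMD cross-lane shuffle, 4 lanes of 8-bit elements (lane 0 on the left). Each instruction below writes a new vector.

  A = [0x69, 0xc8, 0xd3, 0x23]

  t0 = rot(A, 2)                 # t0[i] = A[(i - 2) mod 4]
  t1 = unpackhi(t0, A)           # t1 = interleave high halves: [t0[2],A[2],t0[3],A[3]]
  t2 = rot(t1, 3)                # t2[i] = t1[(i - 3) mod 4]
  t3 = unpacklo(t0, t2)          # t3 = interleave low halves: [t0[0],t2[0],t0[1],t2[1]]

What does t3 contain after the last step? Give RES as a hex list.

t0 = [0xd3, 0x23, 0x69, 0xc8]
t1 = [0x69, 0xd3, 0xc8, 0x23]
t2 = [0xd3, 0xc8, 0x23, 0x69]
t3 = [0xd3, 0xd3, 0x23, 0xc8]

RES = [ 0xd3  0xd3  0x23  0xc8 ]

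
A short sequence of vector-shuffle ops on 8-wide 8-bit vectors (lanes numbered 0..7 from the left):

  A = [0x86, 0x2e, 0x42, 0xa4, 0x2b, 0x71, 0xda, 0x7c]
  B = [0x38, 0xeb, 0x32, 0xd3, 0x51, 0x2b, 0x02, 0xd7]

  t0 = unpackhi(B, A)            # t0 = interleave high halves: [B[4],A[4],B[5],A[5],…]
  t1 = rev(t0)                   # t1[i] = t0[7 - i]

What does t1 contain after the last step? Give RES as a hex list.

t0 = [0x51, 0x2b, 0x2b, 0x71, 0x02, 0xda, 0xd7, 0x7c]
t1 = [0x7c, 0xd7, 0xda, 0x02, 0x71, 0x2b, 0x2b, 0x51]

RES = [0x7c, 0xd7, 0xda, 0x02, 0x71, 0x2b, 0x2b, 0x51]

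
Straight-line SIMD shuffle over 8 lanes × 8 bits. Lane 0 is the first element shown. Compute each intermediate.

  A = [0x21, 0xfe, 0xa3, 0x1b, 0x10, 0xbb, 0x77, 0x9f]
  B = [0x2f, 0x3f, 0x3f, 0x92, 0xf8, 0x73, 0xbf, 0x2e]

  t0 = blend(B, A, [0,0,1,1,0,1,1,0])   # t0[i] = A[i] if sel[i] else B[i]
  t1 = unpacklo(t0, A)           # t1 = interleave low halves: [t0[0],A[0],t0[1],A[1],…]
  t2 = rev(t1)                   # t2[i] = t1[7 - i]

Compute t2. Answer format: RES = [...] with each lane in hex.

RES = [0x1b, 0x1b, 0xa3, 0xa3, 0xfe, 0x3f, 0x21, 0x2f]

t0 = [0x2f, 0x3f, 0xa3, 0x1b, 0xf8, 0xbb, 0x77, 0x2e]
t1 = [0x2f, 0x21, 0x3f, 0xfe, 0xa3, 0xa3, 0x1b, 0x1b]
t2 = [0x1b, 0x1b, 0xa3, 0xa3, 0xfe, 0x3f, 0x21, 0x2f]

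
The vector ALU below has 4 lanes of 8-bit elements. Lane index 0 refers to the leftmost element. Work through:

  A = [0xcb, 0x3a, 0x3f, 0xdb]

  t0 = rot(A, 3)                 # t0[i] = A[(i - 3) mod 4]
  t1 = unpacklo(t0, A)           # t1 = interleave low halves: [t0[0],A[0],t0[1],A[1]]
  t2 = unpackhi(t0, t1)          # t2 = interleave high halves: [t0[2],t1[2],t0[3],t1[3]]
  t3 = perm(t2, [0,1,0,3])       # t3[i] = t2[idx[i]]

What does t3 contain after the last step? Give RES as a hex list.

RES = [0xdb, 0x3f, 0xdb, 0x3a]

→ t0 |3a|3f|db|cb|
→ t1 |3a|cb|3f|3a|
→ t2 |db|3f|cb|3a|
→ t3 |db|3f|db|3a|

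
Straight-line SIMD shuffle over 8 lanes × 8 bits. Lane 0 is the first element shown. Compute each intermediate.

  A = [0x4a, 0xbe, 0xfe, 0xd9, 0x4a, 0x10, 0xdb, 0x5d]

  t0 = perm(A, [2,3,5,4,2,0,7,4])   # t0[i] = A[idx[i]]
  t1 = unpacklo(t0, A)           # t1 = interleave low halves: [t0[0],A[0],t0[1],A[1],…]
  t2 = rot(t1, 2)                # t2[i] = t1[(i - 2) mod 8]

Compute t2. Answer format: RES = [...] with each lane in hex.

RES = [0x4a, 0xd9, 0xfe, 0x4a, 0xd9, 0xbe, 0x10, 0xfe]

t0 = [0xfe, 0xd9, 0x10, 0x4a, 0xfe, 0x4a, 0x5d, 0x4a]
t1 = [0xfe, 0x4a, 0xd9, 0xbe, 0x10, 0xfe, 0x4a, 0xd9]
t2 = [0x4a, 0xd9, 0xfe, 0x4a, 0xd9, 0xbe, 0x10, 0xfe]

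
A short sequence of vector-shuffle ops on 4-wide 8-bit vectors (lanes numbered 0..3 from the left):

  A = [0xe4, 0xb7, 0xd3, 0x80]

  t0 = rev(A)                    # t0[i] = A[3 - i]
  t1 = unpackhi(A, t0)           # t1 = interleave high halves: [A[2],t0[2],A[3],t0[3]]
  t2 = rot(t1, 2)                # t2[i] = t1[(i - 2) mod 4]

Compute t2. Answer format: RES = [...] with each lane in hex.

RES = [ 0x80  0xe4  0xd3  0xb7 ]

t0 = [0x80, 0xd3, 0xb7, 0xe4]
t1 = [0xd3, 0xb7, 0x80, 0xe4]
t2 = [0x80, 0xe4, 0xd3, 0xb7]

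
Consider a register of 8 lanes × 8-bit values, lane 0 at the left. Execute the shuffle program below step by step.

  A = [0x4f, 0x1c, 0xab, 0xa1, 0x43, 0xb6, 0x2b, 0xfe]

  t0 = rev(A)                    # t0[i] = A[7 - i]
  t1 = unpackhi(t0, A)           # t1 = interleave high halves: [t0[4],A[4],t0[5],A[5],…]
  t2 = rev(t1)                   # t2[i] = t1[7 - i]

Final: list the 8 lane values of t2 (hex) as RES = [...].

RES = [0xfe, 0x4f, 0x2b, 0x1c, 0xb6, 0xab, 0x43, 0xa1]

→ t0 |fe|2b|b6|43|a1|ab|1c|4f|
→ t1 |a1|43|ab|b6|1c|2b|4f|fe|
→ t2 |fe|4f|2b|1c|b6|ab|43|a1|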